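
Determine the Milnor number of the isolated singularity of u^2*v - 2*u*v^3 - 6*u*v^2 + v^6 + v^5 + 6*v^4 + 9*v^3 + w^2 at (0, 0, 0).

The Hessian of f at 0 is [[0, 0, 0], [0, 0, 0], [0, 0, 2]] with rank 1, so corank 2. A Groebner basis of the Jacobian ideal J(f) in C{u,v,w} is {u^3 + 3*u^2/2 - 57*u*v^2/2 + 99*u*v/2 - 162*v^2, u^2*v + u^2/6 - 37*u*v^2/6 + 17*u*v/2 - 27*v^2, -u*v + v^3 + 3*v^2, w}; counting standard monomials gives mu = 7. Corank 2; j^3 = v*(u - 3*v)^2 has shape L^2 M (L != M), so D-series; mu = 7 gives D_7.

7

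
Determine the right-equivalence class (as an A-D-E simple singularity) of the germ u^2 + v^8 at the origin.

A_{7}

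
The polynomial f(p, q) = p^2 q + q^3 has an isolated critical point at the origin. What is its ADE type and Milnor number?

The Hessian of f at 0 is [[0, 0], [0, 0]] with rank 0, so corank 2. A Groebner basis of the Jacobian ideal J(f) in C{p,q} is {q^3, p^2 + 3*q^2, p*q}; counting standard monomials gives mu = 4. Corank 2; j^3 = q*(p^2 + q^2) splits into three distinct lines over C (the quadratic factor has nonzero discriminant), so D_4.

Type D4, Milnor number mu = 4.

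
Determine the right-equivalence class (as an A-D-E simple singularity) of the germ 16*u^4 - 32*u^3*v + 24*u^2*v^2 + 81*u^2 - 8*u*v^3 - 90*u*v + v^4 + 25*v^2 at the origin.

A_{3}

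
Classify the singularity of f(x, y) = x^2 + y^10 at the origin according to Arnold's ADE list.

A_9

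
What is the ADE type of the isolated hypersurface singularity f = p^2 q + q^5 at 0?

D_{6}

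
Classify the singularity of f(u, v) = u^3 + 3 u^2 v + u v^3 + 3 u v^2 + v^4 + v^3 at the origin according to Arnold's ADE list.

The Hessian of f at 0 is [[0, 0], [0, 0]] with rank 0, so corank 2. A Groebner basis of the Jacobian ideal J(f) in C{u,v} is {u^3 + 3*u^2*v + 6*u^2 + 12*u*v + 6*v^2, -3*u^2 + u*v^2 - 6*u*v - 3*v^2, 3*u^2 + 6*u*v + v^3 + 3*v^2}; counting standard monomials gives mu = 7. Corank 2; j^3 = (u + v)^3 is a perfect cube, so E-series; the 4-jet and mu = 7 give E_7.

E7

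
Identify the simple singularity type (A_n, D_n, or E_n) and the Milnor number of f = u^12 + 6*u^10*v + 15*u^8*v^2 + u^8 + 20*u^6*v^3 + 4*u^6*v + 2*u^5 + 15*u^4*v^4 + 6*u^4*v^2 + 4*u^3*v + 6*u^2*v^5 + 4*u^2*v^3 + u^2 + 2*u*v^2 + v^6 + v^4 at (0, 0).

The Hessian of f at 0 is [[2, 0], [0, 0]] with rank 1, so corank 1. A Groebner basis of the Jacobian ideal J(f) in C{u,v} is {u^3, u^2*v, u + v^2}; counting standard monomials gives mu = 5. Corank 1: A-series; mu = 5 gives A_5.

Type A_{5}, Milnor number mu = 5.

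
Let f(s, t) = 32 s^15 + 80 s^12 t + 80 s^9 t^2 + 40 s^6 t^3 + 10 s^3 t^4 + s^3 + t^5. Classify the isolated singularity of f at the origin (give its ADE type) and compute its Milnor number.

The Hessian of f at 0 has rank 0. Corank 2; j^3 = s^3 is a perfect cube, so E-series; the 5-jet and mu = 8 give E_8.

Type E_{8}, Milnor number mu = 8.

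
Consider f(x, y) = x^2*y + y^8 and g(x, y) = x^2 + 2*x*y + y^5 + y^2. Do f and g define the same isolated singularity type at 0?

No.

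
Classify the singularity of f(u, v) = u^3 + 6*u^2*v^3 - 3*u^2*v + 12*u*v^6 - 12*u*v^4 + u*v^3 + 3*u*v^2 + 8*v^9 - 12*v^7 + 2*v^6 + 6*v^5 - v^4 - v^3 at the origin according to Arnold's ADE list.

E7

The Hessian of f at 0 has rank 0. Corank 2; j^3 = (u - v)^3 is a perfect cube, so E-series; the 4-jet and mu = 7 give E_7.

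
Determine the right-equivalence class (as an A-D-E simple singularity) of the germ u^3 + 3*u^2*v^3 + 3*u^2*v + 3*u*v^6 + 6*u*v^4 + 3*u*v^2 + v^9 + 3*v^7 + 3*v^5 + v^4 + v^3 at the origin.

The Hessian of f at 0 has rank 0. Corank 2; j^3 = (u + v)^3 is a perfect cube, so E-series; the 4-jet and mu = 6 give E_6.

E_6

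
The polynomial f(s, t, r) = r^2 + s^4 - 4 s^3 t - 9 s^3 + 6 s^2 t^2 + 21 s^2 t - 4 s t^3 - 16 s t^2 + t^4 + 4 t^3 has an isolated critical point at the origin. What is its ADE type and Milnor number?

The Hessian of f at 0 has rank 1. Corank 2; j^3 = -(s - t)*(3*s - 2*t)^2 has shape L^2 M (L != M), so D-series; mu = 5 gives D_5.

Type D_5, Milnor number mu = 5.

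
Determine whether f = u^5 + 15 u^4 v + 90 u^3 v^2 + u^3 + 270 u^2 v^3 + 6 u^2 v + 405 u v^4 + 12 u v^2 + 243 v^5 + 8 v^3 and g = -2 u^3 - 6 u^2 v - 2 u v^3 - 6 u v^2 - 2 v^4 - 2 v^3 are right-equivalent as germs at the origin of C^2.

The Hessian of f at 0 is [[0, 0], [0, 0]] with rank 0, so corank 2. A Groebner basis of the Jacobian ideal J(f) in C{u,v} is {v^5, u*v^3 + 9*v^4/4, u^2 + 4*u*v + 4*v^2}; counting standard monomials gives mu = 8. Corank 2; j^3 = (u + 2*v)^3 is a perfect cube, so E-series; the 5-jet and mu = 8 give E_8. The Hessian of g at 0 is [[0, 0], [0, 0]] with rank 0, so corank 2. A Groebner basis of the Jacobian ideal J(g) in C{u,v} is {u^3 + 3*u^2*v + 6*u^2 + 12*u*v + 6*v^2, -3*u^2 + u*v^2 - 6*u*v - 3*v^2, 3*u^2 + 6*u*v + v^3 + 3*v^2}; counting standard monomials gives mu = 7. Corank 2; j^3 = -2*(u + v)^3 is a perfect cube, so E-series; the 4-jet and mu = 7 give E_7. f is E_8 but g is E_7, hence not right-equivalent.

No.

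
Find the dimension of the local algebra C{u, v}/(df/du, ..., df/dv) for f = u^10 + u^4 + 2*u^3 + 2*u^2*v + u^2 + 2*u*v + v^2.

The Hessian of f at 0 is [[2, 2], [2, 2]] with rank 1, so corank 1. A Groebner basis of the Jacobian ideal J(f) in C{u,v} is {u*v^4 - 10*u*v^3 + 15*u*v^2 - 7*u*v + u - 4*v^4 + 10*v^3 - 6*v^2 + v, 30*u*v^3 - 54*u*v^2 + 27*u*v - 4*u + v^5 + 10*v^4 - 35*v^3 + 23*v^2 - 4*v, u^2 + u + v}; counting standard monomials gives mu = 9. Corank 1: A-series; mu = 9 gives A_9.

9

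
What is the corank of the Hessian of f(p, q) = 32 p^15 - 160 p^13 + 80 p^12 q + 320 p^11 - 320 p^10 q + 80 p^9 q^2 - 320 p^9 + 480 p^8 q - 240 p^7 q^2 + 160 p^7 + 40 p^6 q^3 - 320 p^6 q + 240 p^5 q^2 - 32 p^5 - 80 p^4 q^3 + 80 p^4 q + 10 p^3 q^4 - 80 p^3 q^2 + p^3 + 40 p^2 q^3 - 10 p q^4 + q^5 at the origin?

2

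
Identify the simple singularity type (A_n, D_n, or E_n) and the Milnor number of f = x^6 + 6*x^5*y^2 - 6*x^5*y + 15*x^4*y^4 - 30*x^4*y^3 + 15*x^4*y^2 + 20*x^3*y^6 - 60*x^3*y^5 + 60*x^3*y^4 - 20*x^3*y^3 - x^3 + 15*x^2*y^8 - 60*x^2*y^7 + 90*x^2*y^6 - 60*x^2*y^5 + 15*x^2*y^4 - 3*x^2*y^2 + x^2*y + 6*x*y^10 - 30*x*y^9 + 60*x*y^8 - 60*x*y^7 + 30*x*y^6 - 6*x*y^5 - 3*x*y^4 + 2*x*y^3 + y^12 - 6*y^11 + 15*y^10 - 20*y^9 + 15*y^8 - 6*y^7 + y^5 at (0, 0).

The Hessian of f at 0 has rank 0. Corank 2; j^3 = -x^2*(x - y) has shape L^2 M (L != M), so D-series; mu = 7 gives D_7.

Type D_7, Milnor number mu = 7.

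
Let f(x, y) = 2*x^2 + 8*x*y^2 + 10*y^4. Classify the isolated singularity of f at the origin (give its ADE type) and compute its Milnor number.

Type A3, Milnor number mu = 3.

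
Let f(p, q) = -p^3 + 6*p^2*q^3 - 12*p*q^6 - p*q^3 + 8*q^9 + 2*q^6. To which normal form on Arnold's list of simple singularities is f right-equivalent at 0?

E7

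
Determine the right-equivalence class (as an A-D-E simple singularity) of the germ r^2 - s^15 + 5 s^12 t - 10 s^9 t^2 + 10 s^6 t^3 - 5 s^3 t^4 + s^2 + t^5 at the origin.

The Hessian of f at 0 is [[2, 0, 0], [0, 0, 0], [0, 0, 2]] with rank 2, so corank 1. A Groebner basis of the Jacobian ideal J(f) in C{s,t,r} is {t^4, s, r}; counting standard monomials gives mu = 4. Corank 1: A-series; mu = 4 gives A_4.

A_{4}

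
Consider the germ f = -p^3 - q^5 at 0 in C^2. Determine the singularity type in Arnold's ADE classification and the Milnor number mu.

The Hessian of f at 0 is [[0, 0], [0, 0]] with rank 0, so corank 2. A Groebner basis of the Jacobian ideal J(f) in C{p,q} is {q^4, p^2}; counting standard monomials gives mu = 8. Corank 2; j^3 = -p^3 is a perfect cube, so E-series; the 5-jet and mu = 8 give E_8.

Type E_{8}, Milnor number mu = 8.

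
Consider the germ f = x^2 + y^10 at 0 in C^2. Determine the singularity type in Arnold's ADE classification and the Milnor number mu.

Type A_{9}, Milnor number mu = 9.

The Hessian of f at 0 is [[2, 0], [0, 0]] with rank 1, so corank 1. A Groebner basis of the Jacobian ideal J(f) in C{x,y} is {y^9, x}; counting standard monomials gives mu = 9. Corank 1: A-series; mu = 9 gives A_9.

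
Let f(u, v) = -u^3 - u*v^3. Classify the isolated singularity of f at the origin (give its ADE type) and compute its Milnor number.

Type E_7, Milnor number mu = 7.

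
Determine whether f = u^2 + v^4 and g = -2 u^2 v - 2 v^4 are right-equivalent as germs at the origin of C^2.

No.

The Hessian of f at 0 has rank 1. Corank 1: A-series; mu = 3 gives A_3. The Hessian of g at 0 has rank 0. Corank 2; j^3 = -2*u^2*v has shape L^2 M (L != M), so D-series; mu = 5 gives D_5. f is A_3 but g is D_5, hence not right-equivalent.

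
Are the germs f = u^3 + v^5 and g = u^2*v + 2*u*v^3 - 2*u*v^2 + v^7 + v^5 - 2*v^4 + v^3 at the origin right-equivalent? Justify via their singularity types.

No.

The Hessian of f at 0 is [[0, 0], [0, 0]] with rank 0, so corank 2. A Groebner basis of the Jacobian ideal J(f) in C{u,v} is {v^4, u^2}; counting standard monomials gives mu = 8. Corank 2; j^3 = u^3 is a perfect cube, so E-series; the 5-jet and mu = 8 give E_8. The Hessian of g at 0 is [[0, 0], [0, 0]] with rank 0, so corank 2. A Groebner basis of the Jacobian ideal J(g) in C{u,v} is {u^2*v^2 + 2*u^2*v + u^2/7 - 20*u*v^2/7 - 8*u*v/7 + v^2, u^3 - 3*u^2*v - u^2/7 + 20*u*v^2/7 + 8*u*v/7 - v^2, u*v + v^3 - v^2}; counting standard monomials gives mu = 8. Corank 2; j^3 = v*(u - v)^2 has shape L^2 M (L != M), so D-series; mu = 8 gives D_8. f is E_8 but g is D_8, hence not right-equivalent.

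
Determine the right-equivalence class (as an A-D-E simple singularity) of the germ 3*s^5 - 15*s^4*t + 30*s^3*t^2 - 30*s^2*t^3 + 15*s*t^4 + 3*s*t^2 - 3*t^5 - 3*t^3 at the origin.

D_6

The Hessian of f at 0 is [[0, 0], [0, 0]] with rank 0, so corank 2. A Groebner basis of the Jacobian ideal J(f) in C{s,t} is {s^4 + t^2/5, t^3, s*t - t^2}; counting standard monomials gives mu = 6. Corank 2; j^3 = 3*t^2*(s - t) has shape L^2 M (L != M), so D-series; mu = 6 gives D_6.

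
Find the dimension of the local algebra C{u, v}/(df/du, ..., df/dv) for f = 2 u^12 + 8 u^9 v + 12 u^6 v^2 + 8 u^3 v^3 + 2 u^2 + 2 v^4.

3

The Hessian of f at 0 is [[4, 0], [0, 0]] with rank 1, so corank 1. A Groebner basis of the Jacobian ideal J(f) in C{u,v} is {v^3, u}; counting standard monomials gives mu = 3. Corank 1: A-series; mu = 3 gives A_3.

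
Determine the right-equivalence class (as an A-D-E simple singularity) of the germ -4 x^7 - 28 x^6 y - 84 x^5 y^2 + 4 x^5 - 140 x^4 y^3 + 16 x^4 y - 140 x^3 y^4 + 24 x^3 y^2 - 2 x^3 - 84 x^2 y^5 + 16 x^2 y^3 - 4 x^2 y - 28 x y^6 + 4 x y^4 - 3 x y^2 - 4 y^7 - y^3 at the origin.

The Hessian of f at 0 has rank 0. Corank 2; j^3 = -(x + y)*(2*x^2 + 2*x*y + y^2) splits into three distinct lines over C (the quadratic factor has nonzero discriminant), so D_4.

D_{4}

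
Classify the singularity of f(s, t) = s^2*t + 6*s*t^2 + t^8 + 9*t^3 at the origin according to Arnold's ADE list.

The Hessian of f at 0 has rank 0. Corank 2; j^3 = t*(s + 3*t)^2 has shape L^2 M (L != M), so D-series; mu = 9 gives D_9.

D_{9}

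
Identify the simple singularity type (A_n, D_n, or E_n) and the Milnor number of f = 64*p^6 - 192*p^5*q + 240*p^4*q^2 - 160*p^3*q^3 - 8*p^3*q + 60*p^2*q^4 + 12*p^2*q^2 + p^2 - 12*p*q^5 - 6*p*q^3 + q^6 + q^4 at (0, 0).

Type A3, Milnor number mu = 3.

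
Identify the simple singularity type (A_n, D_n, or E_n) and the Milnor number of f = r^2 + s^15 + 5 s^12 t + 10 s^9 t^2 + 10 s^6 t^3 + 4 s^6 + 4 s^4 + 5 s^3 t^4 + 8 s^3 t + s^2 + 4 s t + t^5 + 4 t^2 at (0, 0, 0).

The Hessian of f at 0 is [[2, 4, 0], [4, 8, 0], [0, 0, 2]] with rank 2, so corank 1. A Groebner basis of the Jacobian ideal J(f) in C{s,t,r} is {-s/16 + t^3 - t/8, s^2 - 4*t^2, s*t + 2*t^2, r}; counting standard monomials gives mu = 4. Corank 1: A-series; mu = 4 gives A_4.

Type A_{4}, Milnor number mu = 4.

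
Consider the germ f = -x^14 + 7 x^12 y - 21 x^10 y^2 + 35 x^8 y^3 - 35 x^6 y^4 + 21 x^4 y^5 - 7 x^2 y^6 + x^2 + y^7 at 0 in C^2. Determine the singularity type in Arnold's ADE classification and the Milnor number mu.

Type A_6, Milnor number mu = 6.

The Hessian of f at 0 has rank 1. Corank 1: A-series; mu = 6 gives A_6.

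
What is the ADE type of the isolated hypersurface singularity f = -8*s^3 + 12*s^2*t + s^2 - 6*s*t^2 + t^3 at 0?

A_2

The Hessian of f at 0 is [[2, 0], [0, 0]] with rank 1, so corank 1. A Groebner basis of the Jacobian ideal J(f) in C{s,t} is {t^2, s}; counting standard monomials gives mu = 2. Corank 1: A-series; mu = 2 gives A_2.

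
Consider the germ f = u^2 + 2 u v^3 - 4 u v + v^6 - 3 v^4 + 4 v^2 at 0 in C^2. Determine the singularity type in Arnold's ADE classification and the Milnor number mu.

Type A3, Milnor number mu = 3.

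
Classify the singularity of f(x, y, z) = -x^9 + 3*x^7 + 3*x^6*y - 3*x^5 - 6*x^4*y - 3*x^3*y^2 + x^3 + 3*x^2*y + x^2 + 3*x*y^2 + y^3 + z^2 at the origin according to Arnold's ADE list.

A_2

The Hessian of f at 0 is [[2, 0, 0], [0, 0, 0], [0, 0, 2]] with rank 2, so corank 1. A Groebner basis of the Jacobian ideal J(f) in C{x,y,z} is {y^2, x, z}; counting standard monomials gives mu = 2. Corank 1: A-series; mu = 2 gives A_2.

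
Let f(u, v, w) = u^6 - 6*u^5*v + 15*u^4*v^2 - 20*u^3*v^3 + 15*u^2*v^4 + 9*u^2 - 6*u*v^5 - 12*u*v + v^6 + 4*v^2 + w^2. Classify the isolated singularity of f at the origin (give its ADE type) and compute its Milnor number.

The Hessian of f at 0 is [[18, -12, 0], [-12, 8, 0], [0, 0, 2]] with rank 2, so corank 1. A Groebner basis of the Jacobian ideal J(f) in C{u,v,w} is {v^5, u - 2*v/3, w}; counting standard monomials gives mu = 5. Corank 1: A-series; mu = 5 gives A_5.

Type A5, Milnor number mu = 5.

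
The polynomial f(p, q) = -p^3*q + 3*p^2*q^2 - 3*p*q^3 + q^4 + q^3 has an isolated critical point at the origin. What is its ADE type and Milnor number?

The Hessian of f at 0 has rank 0. Corank 2; j^3 = q^3 is a perfect cube, so E-series; the 4-jet and mu = 7 give E_7.

Type E7, Milnor number mu = 7.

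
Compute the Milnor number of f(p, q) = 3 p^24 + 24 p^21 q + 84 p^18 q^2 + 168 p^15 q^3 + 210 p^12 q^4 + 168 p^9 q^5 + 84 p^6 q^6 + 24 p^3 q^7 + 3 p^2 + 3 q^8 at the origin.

The Hessian of f at 0 has rank 1. Corank 1: A-series; mu = 7 gives A_7.

7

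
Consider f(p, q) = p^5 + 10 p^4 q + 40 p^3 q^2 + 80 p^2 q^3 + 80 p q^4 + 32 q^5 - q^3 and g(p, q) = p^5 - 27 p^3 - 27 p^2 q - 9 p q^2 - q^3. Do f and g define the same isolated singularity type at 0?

Yes.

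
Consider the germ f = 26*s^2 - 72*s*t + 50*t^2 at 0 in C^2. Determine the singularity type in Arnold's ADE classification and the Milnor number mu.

The Hessian of f at 0 is [[52, -72], [-72, 100]] with rank 2, so corank 0. A Groebner basis of the Jacobian ideal J(f) in C{s,t} is {s, t}; counting standard monomials gives mu = 1. Corank 0: nondegenerate Morse point, so A_1.

Type A1, Milnor number mu = 1.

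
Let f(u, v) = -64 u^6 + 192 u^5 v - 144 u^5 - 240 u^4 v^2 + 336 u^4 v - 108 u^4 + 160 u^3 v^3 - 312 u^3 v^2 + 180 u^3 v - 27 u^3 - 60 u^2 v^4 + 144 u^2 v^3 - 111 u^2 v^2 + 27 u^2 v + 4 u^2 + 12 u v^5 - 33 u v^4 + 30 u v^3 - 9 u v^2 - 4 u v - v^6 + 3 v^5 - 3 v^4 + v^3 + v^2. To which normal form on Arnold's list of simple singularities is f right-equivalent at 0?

The Hessian of f at 0 has rank 1. Corank 1: A-series; mu = 2 gives A_2.

A_{2}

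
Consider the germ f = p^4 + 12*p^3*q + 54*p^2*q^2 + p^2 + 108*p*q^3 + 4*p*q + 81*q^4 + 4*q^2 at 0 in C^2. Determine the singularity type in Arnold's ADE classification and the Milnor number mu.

Type A_{3}, Milnor number mu = 3.

The Hessian of f at 0 has rank 1. Corank 1: A-series; mu = 3 gives A_3.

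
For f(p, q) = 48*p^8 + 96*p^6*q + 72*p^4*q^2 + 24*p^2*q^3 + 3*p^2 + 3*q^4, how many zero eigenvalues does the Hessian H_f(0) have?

Hessian at 0 has rank 1.

1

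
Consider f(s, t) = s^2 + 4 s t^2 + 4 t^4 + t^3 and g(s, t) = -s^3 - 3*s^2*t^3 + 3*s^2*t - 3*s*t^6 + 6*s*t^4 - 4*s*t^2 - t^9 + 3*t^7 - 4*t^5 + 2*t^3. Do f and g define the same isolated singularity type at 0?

No.

The Hessian of f at 0 has rank 1. Corank 1: A-series; mu = 2 gives A_2. The Hessian of g at 0 has rank 0. Corank 2; j^3 = -(s - t)*(s^2 - 2*s*t + 2*t^2) splits into three distinct lines over C (the quadratic factor has nonzero discriminant), so D_4. f is A_2 but g is D_4, hence not right-equivalent.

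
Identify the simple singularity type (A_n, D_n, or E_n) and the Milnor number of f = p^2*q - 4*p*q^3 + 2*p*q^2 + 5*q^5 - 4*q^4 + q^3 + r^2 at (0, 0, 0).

The Hessian of f at 0 has rank 1. Corank 2; j^3 = q*(p + q)^2 has shape L^2 M (L != M), so D-series; mu = 6 gives D_6.

Type D_{6}, Milnor number mu = 6.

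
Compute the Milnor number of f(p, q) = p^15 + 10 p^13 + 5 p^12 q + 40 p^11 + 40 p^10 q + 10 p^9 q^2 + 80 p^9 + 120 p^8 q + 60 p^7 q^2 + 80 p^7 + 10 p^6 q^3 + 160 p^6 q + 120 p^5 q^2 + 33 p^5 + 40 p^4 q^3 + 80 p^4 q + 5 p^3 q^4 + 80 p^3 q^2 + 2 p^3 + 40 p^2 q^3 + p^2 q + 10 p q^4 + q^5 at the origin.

The Hessian of f at 0 has rank 0. Corank 2; j^3 = p^2*(2*p + q) has shape L^2 M (L != M), so D-series; mu = 6 gives D_6.

6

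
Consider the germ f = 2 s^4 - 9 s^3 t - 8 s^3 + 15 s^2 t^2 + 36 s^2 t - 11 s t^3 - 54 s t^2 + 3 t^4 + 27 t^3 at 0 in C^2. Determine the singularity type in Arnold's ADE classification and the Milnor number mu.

The Hessian of f at 0 has rank 0. Corank 2; j^3 = -(2*s - 3*t)^3 is a perfect cube, so E-series; the 4-jet and mu = 7 give E_7.

Type E_{7}, Milnor number mu = 7.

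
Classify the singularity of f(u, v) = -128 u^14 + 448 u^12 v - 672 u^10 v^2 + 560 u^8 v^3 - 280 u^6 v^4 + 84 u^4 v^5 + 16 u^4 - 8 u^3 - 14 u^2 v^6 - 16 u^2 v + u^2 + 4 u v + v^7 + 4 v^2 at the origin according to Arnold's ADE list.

The Hessian of f at 0 has rank 1. Corank 1: A-series; mu = 6 gives A_6.

A_{6}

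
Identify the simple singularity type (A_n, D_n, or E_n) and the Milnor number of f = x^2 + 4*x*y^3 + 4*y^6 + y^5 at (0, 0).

Type A_{4}, Milnor number mu = 4.

The Hessian of f at 0 has rank 1. Corank 1: A-series; mu = 4 gives A_4.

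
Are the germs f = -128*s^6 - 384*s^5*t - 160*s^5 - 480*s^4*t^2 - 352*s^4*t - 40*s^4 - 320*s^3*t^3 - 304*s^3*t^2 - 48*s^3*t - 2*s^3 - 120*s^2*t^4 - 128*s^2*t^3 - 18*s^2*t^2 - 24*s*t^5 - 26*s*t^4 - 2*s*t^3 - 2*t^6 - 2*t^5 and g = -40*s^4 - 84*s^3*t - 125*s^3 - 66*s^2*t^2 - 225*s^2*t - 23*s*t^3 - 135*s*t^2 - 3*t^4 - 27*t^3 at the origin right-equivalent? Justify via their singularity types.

Yes.

The Hessian of f at 0 is [[0, 0], [0, 0]] with rank 0, so corank 2. A Groebner basis of the Jacobian ideal J(f) in C{s,t} is {-3*s^2/5 + t^4 - t^3/5, s^3, s^2*t + s^2/5 + t^3/15, -s^2/5 + s*t^2 - t^3/15}; counting standard monomials gives mu = 7. Corank 2; j^3 = -2*s^3 is a perfect cube, so E-series; the 4-jet and mu = 7 give E_7. The Hessian of g at 0 is [[0, 0], [0, 0]] with rank 0, so corank 2. A Groebner basis of the Jacobian ideal J(g) in C{s,t} is {1171875*s^2/4 + 703125*s*t/2 + t^4 - 125*t^3/4 + 421875*t^2/4, s^3 + 2475*s^2/4 + 1485*s*t/2 + 3*t^3/20 + 891*t^2/4, s^2*t - 2875*s^2/4 - 1725*s*t/2 - 17*t^3/60 - 1035*t^2/4, 625*s^2 + s*t^2 + 750*s*t + 8*t^3/15 + 225*t^2}; counting standard monomials gives mu = 7. Corank 2; j^3 = -(5*s + 3*t)^3 is a perfect cube, so E-series; the 4-jet and mu = 7 give E_7. Both have type E_7, hence right-equivalent.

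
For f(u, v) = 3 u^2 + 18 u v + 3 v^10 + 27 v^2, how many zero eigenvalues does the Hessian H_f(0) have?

1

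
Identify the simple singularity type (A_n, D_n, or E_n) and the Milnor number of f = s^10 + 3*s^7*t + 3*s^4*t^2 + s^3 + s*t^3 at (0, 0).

Type E7, Milnor number mu = 7.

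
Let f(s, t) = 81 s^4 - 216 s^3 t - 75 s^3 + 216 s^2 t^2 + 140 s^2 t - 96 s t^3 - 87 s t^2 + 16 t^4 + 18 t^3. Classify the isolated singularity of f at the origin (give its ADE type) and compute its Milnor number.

Type D_{5}, Milnor number mu = 5.

The Hessian of f at 0 has rank 0. Corank 2; j^3 = -(3*s - 2*t)*(5*s - 3*t)^2 has shape L^2 M (L != M), so D-series; mu = 5 gives D_5.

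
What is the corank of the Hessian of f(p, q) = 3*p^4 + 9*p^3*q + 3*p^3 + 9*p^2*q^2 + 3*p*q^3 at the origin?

2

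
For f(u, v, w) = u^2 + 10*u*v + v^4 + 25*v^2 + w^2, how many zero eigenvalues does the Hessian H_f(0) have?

1

Hessian at 0 has rank 2.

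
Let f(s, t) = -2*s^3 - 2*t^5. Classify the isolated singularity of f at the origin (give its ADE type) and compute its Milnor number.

Type E_{8}, Milnor number mu = 8.

The Hessian of f at 0 has rank 0. Corank 2; j^3 = -2*s^3 is a perfect cube, so E-series; the 5-jet and mu = 8 give E_8.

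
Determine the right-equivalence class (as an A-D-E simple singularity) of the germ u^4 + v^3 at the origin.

The Hessian of f at 0 is [[0, 0], [0, 0]] with rank 0, so corank 2. A Groebner basis of the Jacobian ideal J(f) in C{u,v} is {u^3, v^2}; counting standard monomials gives mu = 6. Corank 2; j^3 = v^3 is a perfect cube, so E-series; the 4-jet and mu = 6 give E_6.

E6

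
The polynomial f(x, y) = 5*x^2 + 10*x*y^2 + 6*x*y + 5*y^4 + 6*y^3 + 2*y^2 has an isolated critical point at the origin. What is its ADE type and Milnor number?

Type A1, Milnor number mu = 1.

The Hessian of f at 0 has rank 2. Corank 0: nondegenerate Morse point, so A_1.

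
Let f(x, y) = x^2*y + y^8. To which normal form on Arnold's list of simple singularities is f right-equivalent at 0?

D_9

The Hessian of f at 0 is [[0, 0], [0, 0]] with rank 0, so corank 2. A Groebner basis of the Jacobian ideal J(f) in C{x,y} is {x^2/8 + y^7, x^3, x*y}; counting standard monomials gives mu = 9. Corank 2; j^3 = x^2*y has shape L^2 M (L != M), so D-series; mu = 9 gives D_9.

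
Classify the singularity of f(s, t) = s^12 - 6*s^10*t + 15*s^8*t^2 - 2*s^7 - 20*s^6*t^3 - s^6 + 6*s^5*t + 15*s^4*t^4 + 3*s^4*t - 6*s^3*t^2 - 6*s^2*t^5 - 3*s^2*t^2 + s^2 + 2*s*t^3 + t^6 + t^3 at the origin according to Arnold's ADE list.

A_2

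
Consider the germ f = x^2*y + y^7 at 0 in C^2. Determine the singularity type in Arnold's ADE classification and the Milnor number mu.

Type D8, Milnor number mu = 8.

The Hessian of f at 0 is [[0, 0], [0, 0]] with rank 0, so corank 2. A Groebner basis of the Jacobian ideal J(f) in C{x,y} is {x^2/7 + y^6, x^3, x*y}; counting standard monomials gives mu = 8. Corank 2; j^3 = x^2*y has shape L^2 M (L != M), so D-series; mu = 8 gives D_8.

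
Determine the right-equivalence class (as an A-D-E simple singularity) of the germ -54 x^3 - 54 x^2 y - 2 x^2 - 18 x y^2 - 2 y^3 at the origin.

The Hessian of f at 0 is [[-4, 0], [0, 0]] with rank 1, so corank 1. A Groebner basis of the Jacobian ideal J(f) in C{x,y} is {y^2, x}; counting standard monomials gives mu = 2. Corank 1: A-series; mu = 2 gives A_2.

A2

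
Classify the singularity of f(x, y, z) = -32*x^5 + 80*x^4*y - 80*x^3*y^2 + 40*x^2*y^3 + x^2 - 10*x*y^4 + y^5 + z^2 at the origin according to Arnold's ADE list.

A_{4}

The Hessian of f at 0 has rank 2. Corank 1: A-series; mu = 4 gives A_4.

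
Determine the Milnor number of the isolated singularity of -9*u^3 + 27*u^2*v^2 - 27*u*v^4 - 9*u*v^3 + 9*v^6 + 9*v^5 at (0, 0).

The Hessian of f at 0 is [[0, 0], [0, 0]] with rank 0, so corank 2. A Groebner basis of the Jacobian ideal J(f) in C{u,v} is {-u^2 + v^4 - v^3/3, u^3, u^2*v + u^2/3 + v^3/9, -u^2 + u*v^2 - v^3/3}; counting standard monomials gives mu = 7. Corank 2; j^3 = -9*u^3 is a perfect cube, so E-series; the 4-jet and mu = 7 give E_7.

7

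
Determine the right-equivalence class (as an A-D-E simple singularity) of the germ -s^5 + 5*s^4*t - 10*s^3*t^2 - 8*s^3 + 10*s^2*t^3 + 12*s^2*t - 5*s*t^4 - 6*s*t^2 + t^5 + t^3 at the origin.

The Hessian of f at 0 is [[0, 0], [0, 0]] with rank 0, so corank 2. A Groebner basis of the Jacobian ideal J(f) in C{s,t} is {t^5, s*t^3 - 5*t^4/8, s^2 - s*t + t^2/4}; counting standard monomials gives mu = 8. Corank 2; j^3 = -(2*s - t)^3 is a perfect cube, so E-series; the 5-jet and mu = 8 give E_8.

E_{8}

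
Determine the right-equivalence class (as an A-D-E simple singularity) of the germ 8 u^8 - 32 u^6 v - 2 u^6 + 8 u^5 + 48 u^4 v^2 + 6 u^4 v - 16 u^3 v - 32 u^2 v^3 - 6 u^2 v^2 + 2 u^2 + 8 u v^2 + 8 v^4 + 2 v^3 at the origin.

The Hessian of f at 0 is [[4, 0], [0, 0]] with rank 1, so corank 1. A Groebner basis of the Jacobian ideal J(f) in C{u,v} is {v^2, u}; counting standard monomials gives mu = 2. Corank 1: A-series; mu = 2 gives A_2.

A_2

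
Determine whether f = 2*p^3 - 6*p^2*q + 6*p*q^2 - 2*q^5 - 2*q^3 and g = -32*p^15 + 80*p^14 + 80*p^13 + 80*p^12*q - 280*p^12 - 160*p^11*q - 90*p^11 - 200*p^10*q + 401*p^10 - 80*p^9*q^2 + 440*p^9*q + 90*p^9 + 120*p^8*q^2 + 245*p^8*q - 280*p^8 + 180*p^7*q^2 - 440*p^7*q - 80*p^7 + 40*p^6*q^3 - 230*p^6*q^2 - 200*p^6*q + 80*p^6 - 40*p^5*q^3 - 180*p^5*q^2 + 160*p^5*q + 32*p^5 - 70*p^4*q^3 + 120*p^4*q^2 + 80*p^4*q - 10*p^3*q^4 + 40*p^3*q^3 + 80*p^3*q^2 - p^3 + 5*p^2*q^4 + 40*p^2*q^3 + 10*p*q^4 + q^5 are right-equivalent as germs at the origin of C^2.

The Hessian of f at 0 is [[0, 0], [0, 0]] with rank 0, so corank 2. A Groebner basis of the Jacobian ideal J(f) in C{p,q} is {q^4, p^2 - 2*p*q + q^2}; counting standard monomials gives mu = 8. Corank 2; j^3 = 2*(p - q)^3 is a perfect cube, so E-series; the 5-jet and mu = 8 give E_8. The Hessian of g at 0 is [[0, 0], [0, 0]] with rank 0, so corank 2. A Groebner basis of the Jacobian ideal J(g) in C{p,q} is {q^5, p*q^3 + q^4/8, p^2}; counting standard monomials gives mu = 8. Corank 2; j^3 = -p^3 is a perfect cube, so E-series; the 5-jet and mu = 8 give E_8. Both have type E_8, hence right-equivalent.

Yes.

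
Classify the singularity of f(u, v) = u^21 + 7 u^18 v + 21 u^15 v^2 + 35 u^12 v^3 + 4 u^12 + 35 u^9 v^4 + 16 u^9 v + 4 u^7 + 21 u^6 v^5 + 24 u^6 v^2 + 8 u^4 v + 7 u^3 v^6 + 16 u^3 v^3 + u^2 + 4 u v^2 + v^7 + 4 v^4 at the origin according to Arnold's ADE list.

A6

The Hessian of f at 0 is [[2, 0], [0, 0]] with rank 1, so corank 1. A Groebner basis of the Jacobian ideal J(f) in C{u,v} is {u^3, u/2 + v^2}; counting standard monomials gives mu = 6. Corank 1: A-series; mu = 6 gives A_6.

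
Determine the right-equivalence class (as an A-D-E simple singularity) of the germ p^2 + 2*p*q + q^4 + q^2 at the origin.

A3

The Hessian of f at 0 is [[2, 2], [2, 2]] with rank 1, so corank 1. A Groebner basis of the Jacobian ideal J(f) in C{p,q} is {q^3, p + q}; counting standard monomials gives mu = 3. Corank 1: A-series; mu = 3 gives A_3.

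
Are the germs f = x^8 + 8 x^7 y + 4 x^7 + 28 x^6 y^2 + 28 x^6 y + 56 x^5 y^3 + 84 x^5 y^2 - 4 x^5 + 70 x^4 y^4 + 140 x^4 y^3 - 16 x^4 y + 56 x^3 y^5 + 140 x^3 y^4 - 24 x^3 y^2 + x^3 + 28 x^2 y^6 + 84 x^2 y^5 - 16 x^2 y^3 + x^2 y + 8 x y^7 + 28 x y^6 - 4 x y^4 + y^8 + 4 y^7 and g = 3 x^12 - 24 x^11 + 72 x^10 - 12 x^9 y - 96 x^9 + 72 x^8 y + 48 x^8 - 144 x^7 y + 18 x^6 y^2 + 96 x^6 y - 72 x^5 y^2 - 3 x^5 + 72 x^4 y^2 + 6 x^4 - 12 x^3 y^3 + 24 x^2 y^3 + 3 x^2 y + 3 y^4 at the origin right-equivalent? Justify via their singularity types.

The Hessian of f at 0 is [[0, 0], [0, 0]] with rank 0, so corank 2. A Groebner basis of the Jacobian ideal J(f) in C{x,y} is {x^2*y^2, -x^2*y - x^2/2 + x*y^3, 4*x^2*y + 3*x^2/2 - x*y/2 + y^4, x^3}; counting standard monomials gives mu = 9. Corank 2; j^3 = x^2*(x + y) has shape L^2 M (L != M), so D-series; mu = 9 gives D_9. The Hessian of g at 0 is [[0, 0], [0, 0]] with rank 0, so corank 2. A Groebner basis of the Jacobian ideal J(g) in C{x,y} is {x^3, x^2/4 + y^3, x*y}; counting standard monomials gives mu = 5. Corank 2; j^3 = 3*x^2*y has shape L^2 M (L != M), so D-series; mu = 5 gives D_5. f is D_9 but g is D_5, hence not right-equivalent.

No.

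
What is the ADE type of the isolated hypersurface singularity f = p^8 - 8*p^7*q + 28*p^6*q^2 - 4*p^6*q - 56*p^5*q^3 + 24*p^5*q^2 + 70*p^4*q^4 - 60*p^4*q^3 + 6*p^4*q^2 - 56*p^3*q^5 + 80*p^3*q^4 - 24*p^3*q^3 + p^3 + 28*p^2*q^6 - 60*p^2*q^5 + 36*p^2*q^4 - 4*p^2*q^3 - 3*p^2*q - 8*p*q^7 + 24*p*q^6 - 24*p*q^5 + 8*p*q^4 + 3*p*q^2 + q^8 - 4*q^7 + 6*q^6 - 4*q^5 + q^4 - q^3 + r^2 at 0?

E6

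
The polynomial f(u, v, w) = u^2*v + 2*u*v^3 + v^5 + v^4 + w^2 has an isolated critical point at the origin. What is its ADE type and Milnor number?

The Hessian of f at 0 has rank 1. Corank 2; j^3 = u^2*v has shape L^2 M (L != M), so D-series; mu = 5 gives D_5.

Type D_5, Milnor number mu = 5.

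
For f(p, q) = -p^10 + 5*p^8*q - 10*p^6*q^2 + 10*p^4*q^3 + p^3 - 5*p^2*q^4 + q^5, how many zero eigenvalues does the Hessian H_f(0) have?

2

The Hessian at 0 is [[0, 0], [0, 0]] of rank 0; hence corank 2.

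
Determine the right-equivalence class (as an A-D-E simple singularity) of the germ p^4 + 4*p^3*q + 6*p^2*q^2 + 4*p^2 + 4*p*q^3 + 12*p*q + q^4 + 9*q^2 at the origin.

The Hessian of f at 0 has rank 1. Corank 1: A-series; mu = 3 gives A_3.

A3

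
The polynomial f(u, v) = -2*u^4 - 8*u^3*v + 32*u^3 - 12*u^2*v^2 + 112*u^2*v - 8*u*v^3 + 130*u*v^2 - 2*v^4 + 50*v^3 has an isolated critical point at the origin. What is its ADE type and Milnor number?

Type D_5, Milnor number mu = 5.

The Hessian of f at 0 is [[0, 0], [0, 0]] with rank 0, so corank 2. A Groebner basis of the Jacobian ideal J(f) in C{u,v} is {u*v^2 - 80*u*v - 100*v^2, 64*u*v + v^3 + 80*v^2, u^2 + 9*u*v/4 + 5*v^2/4}; counting standard monomials gives mu = 5. Corank 2; j^3 = 2*(u + v)*(4*u + 5*v)^2 has shape L^2 M (L != M), so D-series; mu = 5 gives D_5.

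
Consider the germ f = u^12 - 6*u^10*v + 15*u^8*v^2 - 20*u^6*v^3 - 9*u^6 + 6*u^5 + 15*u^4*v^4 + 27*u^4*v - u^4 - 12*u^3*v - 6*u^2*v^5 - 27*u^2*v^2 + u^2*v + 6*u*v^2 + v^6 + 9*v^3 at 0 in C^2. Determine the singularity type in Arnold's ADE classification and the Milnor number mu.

Type D7, Milnor number mu = 7.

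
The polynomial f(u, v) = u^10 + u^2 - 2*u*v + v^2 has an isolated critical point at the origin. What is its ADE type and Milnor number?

The Hessian of f at 0 has rank 1. Corank 1: A-series; mu = 9 gives A_9.

Type A_9, Milnor number mu = 9.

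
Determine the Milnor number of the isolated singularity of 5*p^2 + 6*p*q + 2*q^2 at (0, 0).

1

The Hessian of f at 0 is [[10, 6], [6, 4]] with rank 2, so corank 0. A Groebner basis of the Jacobian ideal J(f) in C{p,q} is {p, q}; counting standard monomials gives mu = 1. Corank 0: nondegenerate Morse point, so A_1.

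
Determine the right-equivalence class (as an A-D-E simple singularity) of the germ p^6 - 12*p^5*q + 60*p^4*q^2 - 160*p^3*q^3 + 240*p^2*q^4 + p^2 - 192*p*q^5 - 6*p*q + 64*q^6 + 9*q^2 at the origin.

A5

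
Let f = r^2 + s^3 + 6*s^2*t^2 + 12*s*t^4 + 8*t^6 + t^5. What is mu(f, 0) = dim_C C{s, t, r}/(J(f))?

8

The Hessian of f at 0 has rank 1. Corank 2; j^3 = s^3 is a perfect cube, so E-series; the 5-jet and mu = 8 give E_8.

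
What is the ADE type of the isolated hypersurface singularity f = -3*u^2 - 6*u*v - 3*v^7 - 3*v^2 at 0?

The Hessian of f at 0 has rank 1. Corank 1: A-series; mu = 6 gives A_6.

A_{6}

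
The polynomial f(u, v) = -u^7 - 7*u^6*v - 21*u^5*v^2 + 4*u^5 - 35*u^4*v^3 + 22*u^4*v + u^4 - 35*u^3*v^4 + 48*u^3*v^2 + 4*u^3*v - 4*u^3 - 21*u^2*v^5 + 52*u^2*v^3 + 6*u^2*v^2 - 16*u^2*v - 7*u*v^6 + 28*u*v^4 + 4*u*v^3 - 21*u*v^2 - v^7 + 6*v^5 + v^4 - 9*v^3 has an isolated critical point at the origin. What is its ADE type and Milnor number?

The Hessian of f at 0 is [[0, 0], [0, 0]] with rank 0, so corank 2. A Groebner basis of the Jacobian ideal J(f) in C{u,v} is {u*v^2 - 6*u*v - 9*v^2, 4*u*v + v^3 + 6*v^2, u^2 + 5*u*v/2 + 3*v^2/2}; counting standard monomials gives mu = 5. Corank 2; j^3 = -(u + v)*(2*u + 3*v)^2 has shape L^2 M (L != M), so D-series; mu = 5 gives D_5.

Type D_5, Milnor number mu = 5.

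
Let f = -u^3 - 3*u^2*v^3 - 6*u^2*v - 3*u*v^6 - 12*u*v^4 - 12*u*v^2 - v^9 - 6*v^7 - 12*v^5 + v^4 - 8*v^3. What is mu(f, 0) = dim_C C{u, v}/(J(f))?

The Hessian of f at 0 has rank 0. Corank 2; j^3 = -(u + 2*v)^3 is a perfect cube, so E-series; the 4-jet and mu = 6 give E_6.

6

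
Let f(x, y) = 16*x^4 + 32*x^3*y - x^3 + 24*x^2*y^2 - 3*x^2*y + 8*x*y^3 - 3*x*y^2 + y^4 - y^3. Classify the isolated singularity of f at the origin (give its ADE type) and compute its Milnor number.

The Hessian of f at 0 has rank 0. Corank 2; j^3 = -(x + y)^3 is a perfect cube, so E-series; the 4-jet and mu = 6 give E_6.

Type E_{6}, Milnor number mu = 6.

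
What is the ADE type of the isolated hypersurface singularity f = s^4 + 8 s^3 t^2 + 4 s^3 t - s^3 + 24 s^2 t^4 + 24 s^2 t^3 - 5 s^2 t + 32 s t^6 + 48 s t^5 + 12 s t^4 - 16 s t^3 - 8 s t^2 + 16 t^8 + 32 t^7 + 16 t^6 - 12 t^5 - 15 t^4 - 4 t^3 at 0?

D_{5}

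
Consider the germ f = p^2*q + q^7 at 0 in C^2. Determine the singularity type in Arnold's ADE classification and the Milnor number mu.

The Hessian of f at 0 is [[0, 0], [0, 0]] with rank 0, so corank 2. A Groebner basis of the Jacobian ideal J(f) in C{p,q} is {p^2/7 + q^6, p^3, p*q}; counting standard monomials gives mu = 8. Corank 2; j^3 = p^2*q has shape L^2 M (L != M), so D-series; mu = 8 gives D_8.

Type D8, Milnor number mu = 8.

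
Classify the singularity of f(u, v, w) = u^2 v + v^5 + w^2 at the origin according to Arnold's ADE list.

The Hessian of f at 0 is [[0, 0, 0], [0, 0, 0], [0, 0, 2]] with rank 1, so corank 2. A Groebner basis of the Jacobian ideal J(f) in C{u,v,w} is {u^2/5 + v^4, u^3, u*v, w}; counting standard monomials gives mu = 6. Corank 2; j^3 = u^2*v has shape L^2 M (L != M), so D-series; mu = 6 gives D_6.

D_{6}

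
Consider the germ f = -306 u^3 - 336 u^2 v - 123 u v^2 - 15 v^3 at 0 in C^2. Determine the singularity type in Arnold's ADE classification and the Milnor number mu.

Type D4, Milnor number mu = 4.

The Hessian of f at 0 has rank 0. Corank 2; j^3 = -3*(3*u + v)*(34*u^2 + 26*u*v + 5*v^2) splits into three distinct lines over C (the quadratic factor has nonzero discriminant), so D_4.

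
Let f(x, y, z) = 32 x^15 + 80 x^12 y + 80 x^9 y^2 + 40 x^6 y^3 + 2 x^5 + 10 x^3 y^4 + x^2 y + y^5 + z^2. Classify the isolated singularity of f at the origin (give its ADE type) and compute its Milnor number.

Type D_{6}, Milnor number mu = 6.

The Hessian of f at 0 is [[0, 0, 0], [0, 0, 0], [0, 0, 2]] with rank 1, so corank 2. A Groebner basis of the Jacobian ideal J(f) in C{x,y,z} is {x^2/5 + y^4, x^3, x*y, z}; counting standard monomials gives mu = 6. Corank 2; j^3 = x^2*y has shape L^2 M (L != M), so D-series; mu = 6 gives D_6.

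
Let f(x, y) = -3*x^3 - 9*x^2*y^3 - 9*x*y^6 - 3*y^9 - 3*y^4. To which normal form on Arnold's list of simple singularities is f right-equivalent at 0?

E_{6}

The Hessian of f at 0 has rank 0. Corank 2; j^3 = -3*x^3 is a perfect cube, so E-series; the 4-jet and mu = 6 give E_6.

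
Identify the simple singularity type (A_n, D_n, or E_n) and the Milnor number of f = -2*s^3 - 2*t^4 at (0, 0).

The Hessian of f at 0 has rank 0. Corank 2; j^3 = -2*s^3 is a perfect cube, so E-series; the 4-jet and mu = 6 give E_6.

Type E6, Milnor number mu = 6.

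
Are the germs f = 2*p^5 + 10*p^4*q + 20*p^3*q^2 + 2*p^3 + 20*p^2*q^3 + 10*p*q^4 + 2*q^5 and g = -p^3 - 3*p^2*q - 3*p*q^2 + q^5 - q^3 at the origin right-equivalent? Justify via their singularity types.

Yes.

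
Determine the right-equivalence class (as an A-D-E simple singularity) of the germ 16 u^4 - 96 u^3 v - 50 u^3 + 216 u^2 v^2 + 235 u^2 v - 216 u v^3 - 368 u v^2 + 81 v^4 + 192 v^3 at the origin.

The Hessian of f at 0 has rank 0. Corank 2; j^3 = -(2*u - 3*v)*(5*u - 8*v)^2 has shape L^2 M (L != M), so D-series; mu = 5 gives D_5.

D_{5}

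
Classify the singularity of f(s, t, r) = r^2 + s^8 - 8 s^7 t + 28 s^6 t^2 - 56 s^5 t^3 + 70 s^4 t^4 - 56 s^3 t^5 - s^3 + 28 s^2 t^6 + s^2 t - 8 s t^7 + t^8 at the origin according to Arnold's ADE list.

The Hessian of f at 0 has rank 1. Corank 2; j^3 = -s^2*(s - t) has shape L^2 M (L != M), so D-series; mu = 9 gives D_9.

D_{9}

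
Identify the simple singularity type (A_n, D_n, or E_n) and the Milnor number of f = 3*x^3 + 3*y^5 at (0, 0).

Type E8, Milnor number mu = 8.

The Hessian of f at 0 has rank 0. Corank 2; j^3 = 3*x^3 is a perfect cube, so E-series; the 5-jet and mu = 8 give E_8.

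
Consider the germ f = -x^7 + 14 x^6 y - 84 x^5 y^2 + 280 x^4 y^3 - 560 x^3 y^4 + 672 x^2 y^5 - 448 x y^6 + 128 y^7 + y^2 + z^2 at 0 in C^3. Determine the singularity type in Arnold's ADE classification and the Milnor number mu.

The Hessian of f at 0 has rank 2. Corank 1: A-series; mu = 6 gives A_6.

Type A_{6}, Milnor number mu = 6.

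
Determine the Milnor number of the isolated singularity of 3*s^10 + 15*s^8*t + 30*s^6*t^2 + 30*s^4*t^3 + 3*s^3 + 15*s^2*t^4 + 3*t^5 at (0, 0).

8

The Hessian of f at 0 is [[0, 0], [0, 0]] with rank 0, so corank 2. A Groebner basis of the Jacobian ideal J(f) in C{s,t} is {t^4, s^2}; counting standard monomials gives mu = 8. Corank 2; j^3 = 3*s^3 is a perfect cube, so E-series; the 5-jet and mu = 8 give E_8.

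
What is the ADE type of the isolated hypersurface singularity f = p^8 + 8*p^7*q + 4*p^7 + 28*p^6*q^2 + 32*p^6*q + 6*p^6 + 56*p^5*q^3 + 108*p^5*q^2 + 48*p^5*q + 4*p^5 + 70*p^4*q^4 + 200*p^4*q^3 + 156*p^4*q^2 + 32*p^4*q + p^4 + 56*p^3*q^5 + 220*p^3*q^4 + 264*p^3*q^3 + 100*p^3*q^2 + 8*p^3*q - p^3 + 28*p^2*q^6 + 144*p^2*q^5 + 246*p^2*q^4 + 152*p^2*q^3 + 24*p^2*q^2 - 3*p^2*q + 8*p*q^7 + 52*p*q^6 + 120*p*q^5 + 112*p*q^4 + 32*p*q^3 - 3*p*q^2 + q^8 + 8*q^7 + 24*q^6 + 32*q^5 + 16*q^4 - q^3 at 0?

The Hessian of f at 0 has rank 0. Corank 2; j^3 = -(p + q)^3 is a perfect cube, so E-series; the 4-jet and mu = 6 give E_6.

E_6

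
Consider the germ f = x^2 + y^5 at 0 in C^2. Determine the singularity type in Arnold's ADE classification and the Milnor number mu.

Type A_{4}, Milnor number mu = 4.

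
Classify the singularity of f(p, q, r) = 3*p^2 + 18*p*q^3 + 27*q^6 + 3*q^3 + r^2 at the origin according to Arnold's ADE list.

A_2

The Hessian of f at 0 is [[6, 0, 0], [0, 0, 0], [0, 0, 2]] with rank 2, so corank 1. A Groebner basis of the Jacobian ideal J(f) in C{p,q,r} is {q^2, p, r}; counting standard monomials gives mu = 2. Corank 1: A-series; mu = 2 gives A_2.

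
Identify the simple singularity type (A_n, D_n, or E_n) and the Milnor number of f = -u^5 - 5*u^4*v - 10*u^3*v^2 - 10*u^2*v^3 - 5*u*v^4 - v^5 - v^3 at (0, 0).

Type E8, Milnor number mu = 8.

The Hessian of f at 0 is [[0, 0], [0, 0]] with rank 0, so corank 2. A Groebner basis of the Jacobian ideal J(f) in C{u,v} is {u^4 + 4*u^3*v, v^2}; counting standard monomials gives mu = 8. Corank 2; j^3 = -v^3 is a perfect cube, so E-series; the 5-jet and mu = 8 give E_8.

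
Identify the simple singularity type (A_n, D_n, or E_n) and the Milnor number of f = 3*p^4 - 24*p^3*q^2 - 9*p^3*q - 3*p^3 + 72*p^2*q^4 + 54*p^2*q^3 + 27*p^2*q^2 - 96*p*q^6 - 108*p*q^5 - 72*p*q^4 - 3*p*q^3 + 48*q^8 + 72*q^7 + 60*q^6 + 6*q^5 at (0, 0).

The Hessian of f at 0 is [[0, 0], [0, 0]] with rank 0, so corank 2. A Groebner basis of the Jacobian ideal J(f) in C{p,q} is {-p^2 + q^4 - q^3/3, p^3, p^2*q + p^2/3 + q^3/9, -4*p^2/3 + p*q^2 - 4*q^3/9}; counting standard monomials gives mu = 7. Corank 2; j^3 = -3*p^3 is a perfect cube, so E-series; the 4-jet and mu = 7 give E_7.

Type E7, Milnor number mu = 7.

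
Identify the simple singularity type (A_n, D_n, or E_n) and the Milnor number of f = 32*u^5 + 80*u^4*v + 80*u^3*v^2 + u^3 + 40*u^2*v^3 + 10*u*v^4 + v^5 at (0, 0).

Type E_{8}, Milnor number mu = 8.

The Hessian of f at 0 is [[0, 0], [0, 0]] with rank 0, so corank 2. A Groebner basis of the Jacobian ideal J(f) in C{u,v} is {v^5, u*v^3 + v^4/8, u^2}; counting standard monomials gives mu = 8. Corank 2; j^3 = u^3 is a perfect cube, so E-series; the 5-jet and mu = 8 give E_8.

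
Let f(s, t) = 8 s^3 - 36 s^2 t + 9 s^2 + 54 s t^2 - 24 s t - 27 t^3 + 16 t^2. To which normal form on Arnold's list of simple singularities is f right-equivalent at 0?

A2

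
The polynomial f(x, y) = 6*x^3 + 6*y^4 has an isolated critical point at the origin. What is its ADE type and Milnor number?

Type E6, Milnor number mu = 6.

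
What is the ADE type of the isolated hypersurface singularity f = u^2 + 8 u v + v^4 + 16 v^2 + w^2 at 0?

The Hessian of f at 0 is [[2, 8, 0], [8, 32, 0], [0, 0, 2]] with rank 2, so corank 1. A Groebner basis of the Jacobian ideal J(f) in C{u,v,w} is {v^3, u + 4*v, w}; counting standard monomials gives mu = 3. Corank 1: A-series; mu = 3 gives A_3.

A_3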